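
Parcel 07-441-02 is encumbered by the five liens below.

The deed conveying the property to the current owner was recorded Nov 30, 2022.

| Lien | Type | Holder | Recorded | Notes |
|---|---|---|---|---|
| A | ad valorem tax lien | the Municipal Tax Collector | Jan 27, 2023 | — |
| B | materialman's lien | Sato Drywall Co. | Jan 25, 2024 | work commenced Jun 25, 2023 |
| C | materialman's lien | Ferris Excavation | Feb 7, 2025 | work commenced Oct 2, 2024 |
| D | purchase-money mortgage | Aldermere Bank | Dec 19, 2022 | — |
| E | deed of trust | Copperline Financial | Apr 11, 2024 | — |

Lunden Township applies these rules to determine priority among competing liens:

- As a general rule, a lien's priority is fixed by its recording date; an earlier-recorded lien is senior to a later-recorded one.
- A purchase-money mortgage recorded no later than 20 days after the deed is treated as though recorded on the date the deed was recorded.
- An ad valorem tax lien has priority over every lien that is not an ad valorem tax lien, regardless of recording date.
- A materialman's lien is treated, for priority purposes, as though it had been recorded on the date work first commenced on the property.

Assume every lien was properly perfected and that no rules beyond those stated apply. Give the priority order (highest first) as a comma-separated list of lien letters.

First, effective dates: B is treated as recorded Jun 25, 2023, the work-commencement date; C relates back to Oct 2, 2024 (work commenced); D relates back to the deed date Nov 30, 2022.
A is an ad valorem tax lien and takes priority over every other lien.
Remaining liens by effective date: D (Nov 30, 2022), B (Jun 25, 2023), E (Apr 11, 2024), C (Oct 2, 2024).

A, D, B, E, C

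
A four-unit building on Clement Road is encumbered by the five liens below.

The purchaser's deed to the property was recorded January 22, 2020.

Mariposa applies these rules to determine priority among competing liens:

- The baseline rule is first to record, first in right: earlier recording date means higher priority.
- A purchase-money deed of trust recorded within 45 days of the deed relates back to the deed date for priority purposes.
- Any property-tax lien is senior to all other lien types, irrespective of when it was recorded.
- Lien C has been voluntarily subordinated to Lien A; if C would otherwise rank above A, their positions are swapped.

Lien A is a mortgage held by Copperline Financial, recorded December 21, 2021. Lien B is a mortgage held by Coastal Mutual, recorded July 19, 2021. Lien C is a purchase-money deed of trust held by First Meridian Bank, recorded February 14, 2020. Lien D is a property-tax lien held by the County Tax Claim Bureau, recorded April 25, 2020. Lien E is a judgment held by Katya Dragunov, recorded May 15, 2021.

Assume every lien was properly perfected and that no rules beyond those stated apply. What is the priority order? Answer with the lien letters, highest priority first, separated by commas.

Effective dates after the stated exceptions: C relates back to the deed date January 22, 2020.
D, as a property-tax lien, has superpriority and ranks first.
Ordering the rest by effective date: C (January 22, 2020), E (May 15, 2021), B (July 19, 2021), A (December 21, 2021).
The subordination applies — C was senior to A — so C and A swap.

D, A, E, B, C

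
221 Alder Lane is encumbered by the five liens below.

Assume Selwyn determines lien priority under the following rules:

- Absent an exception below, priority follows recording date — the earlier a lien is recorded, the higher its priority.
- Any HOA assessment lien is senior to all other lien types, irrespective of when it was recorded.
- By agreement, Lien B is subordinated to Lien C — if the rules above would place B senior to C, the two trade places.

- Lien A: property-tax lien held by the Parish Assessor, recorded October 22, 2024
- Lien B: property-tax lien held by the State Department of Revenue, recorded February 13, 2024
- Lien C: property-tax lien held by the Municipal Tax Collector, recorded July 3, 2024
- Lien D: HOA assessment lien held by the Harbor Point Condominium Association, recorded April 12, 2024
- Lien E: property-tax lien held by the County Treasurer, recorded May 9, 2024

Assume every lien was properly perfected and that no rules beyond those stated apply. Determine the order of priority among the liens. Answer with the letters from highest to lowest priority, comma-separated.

D, C, E, B, A

As an HOA assessment lien, D is senior to every other lien.
The other liens, earliest effective date first: B (February 13, 2024), E (May 9, 2024), C (July 3, 2024), A (October 22, 2024).
The subordination applies — B was senior to C — so B and C swap.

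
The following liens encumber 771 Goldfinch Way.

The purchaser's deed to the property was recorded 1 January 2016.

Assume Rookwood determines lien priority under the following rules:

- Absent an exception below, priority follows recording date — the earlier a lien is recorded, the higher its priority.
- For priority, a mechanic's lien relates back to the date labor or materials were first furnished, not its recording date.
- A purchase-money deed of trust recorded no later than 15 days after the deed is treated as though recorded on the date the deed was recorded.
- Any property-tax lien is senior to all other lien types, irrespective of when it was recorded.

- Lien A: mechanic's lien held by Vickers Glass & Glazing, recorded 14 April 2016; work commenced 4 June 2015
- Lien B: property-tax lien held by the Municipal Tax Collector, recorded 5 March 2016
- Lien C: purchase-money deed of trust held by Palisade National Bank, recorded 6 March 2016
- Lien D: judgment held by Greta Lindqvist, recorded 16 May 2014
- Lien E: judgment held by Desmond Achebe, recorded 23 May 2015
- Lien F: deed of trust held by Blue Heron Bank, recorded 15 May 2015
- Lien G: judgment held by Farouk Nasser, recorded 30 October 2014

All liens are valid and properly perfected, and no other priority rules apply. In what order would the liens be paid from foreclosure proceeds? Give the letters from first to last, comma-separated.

B, D, G, F, E, A, C

Effective dates after the stated exceptions: A is treated as recorded 4 June 2015, the work-commencement date; C was recorded 65 days after the deed — beyond 15 days — so no relation-back applies.
B is a property-tax lien, so it outranks all other liens regardless of date.
The other liens, earliest effective date first: D (16 May 2014), G (30 October 2014), F (15 May 2015), E (23 May 2015), A (4 June 2015), C (6 March 2016).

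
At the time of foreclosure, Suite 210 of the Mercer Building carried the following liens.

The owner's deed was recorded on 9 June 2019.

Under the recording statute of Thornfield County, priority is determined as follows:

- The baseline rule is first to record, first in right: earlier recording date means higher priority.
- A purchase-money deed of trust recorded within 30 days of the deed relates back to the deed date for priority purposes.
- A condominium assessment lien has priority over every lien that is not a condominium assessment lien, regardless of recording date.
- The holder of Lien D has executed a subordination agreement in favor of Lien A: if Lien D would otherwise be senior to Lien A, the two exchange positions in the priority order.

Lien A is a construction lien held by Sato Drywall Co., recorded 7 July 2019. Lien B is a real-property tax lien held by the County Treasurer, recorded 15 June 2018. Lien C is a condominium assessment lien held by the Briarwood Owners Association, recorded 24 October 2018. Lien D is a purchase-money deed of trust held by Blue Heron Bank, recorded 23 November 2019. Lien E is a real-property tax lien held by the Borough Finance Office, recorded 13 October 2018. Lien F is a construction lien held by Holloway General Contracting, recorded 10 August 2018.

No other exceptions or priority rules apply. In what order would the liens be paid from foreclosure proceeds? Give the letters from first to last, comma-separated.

C, B, F, E, A, D

Effective dates after the stated exceptions: D was recorded 167 days after the deed, outside the 30-day window, so it keeps its recording date.
C is a condominium assessment lien and takes priority over every other lien.
Remaining liens by effective date: B (15 June 2018), F (10 August 2018), E (13 October 2018), A (7 July 2019), D (23 November 2019).
Since D is not senior to A, the subordination leaves the order unchanged.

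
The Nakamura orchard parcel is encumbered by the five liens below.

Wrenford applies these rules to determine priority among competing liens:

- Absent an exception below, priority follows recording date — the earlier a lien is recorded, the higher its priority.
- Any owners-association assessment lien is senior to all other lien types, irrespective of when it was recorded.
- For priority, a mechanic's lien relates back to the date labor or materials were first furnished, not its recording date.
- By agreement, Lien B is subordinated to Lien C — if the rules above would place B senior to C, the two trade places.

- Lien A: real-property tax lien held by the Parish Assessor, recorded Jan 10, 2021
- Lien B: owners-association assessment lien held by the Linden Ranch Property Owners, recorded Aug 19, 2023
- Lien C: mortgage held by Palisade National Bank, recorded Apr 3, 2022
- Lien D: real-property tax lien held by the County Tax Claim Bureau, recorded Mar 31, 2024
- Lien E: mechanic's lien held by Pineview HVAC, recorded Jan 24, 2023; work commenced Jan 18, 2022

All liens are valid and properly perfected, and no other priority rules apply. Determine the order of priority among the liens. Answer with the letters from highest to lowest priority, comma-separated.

C, A, E, B, D

First, effective dates: E's effective date is Jan 18, 2022, when work began.
B is an owners-association assessment lien and takes priority over every other lien.
The other liens, earliest effective date first: A (Jan 10, 2021), E (Jan 18, 2022), C (Apr 3, 2022), D (Mar 31, 2024).
The subordination applies — B was senior to C — so B and C swap.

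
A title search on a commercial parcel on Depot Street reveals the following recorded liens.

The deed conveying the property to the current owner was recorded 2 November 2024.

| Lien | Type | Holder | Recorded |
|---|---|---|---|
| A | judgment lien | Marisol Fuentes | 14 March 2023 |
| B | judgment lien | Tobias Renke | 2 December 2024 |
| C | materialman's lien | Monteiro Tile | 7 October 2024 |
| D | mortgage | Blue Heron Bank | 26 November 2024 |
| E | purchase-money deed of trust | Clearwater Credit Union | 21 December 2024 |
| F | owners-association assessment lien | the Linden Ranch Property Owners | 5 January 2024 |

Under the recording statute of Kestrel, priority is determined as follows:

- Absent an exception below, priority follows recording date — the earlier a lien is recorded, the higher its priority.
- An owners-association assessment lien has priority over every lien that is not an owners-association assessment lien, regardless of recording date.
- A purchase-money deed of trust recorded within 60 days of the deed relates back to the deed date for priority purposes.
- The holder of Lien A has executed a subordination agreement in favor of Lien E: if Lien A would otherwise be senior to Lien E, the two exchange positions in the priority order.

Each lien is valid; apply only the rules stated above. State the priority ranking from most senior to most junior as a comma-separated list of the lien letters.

F, E, C, A, D, B

Adjusting effective dates: E was recorded within the 60-day window, so its effective date is the deed date 2 November 2024.
F, as an owners-association assessment lien, has superpriority and ranks first.
The other liens, earliest effective date first: A (14 March 2023), C (7 October 2024), E (2 November 2024), D (26 November 2024), B (2 December 2024).
The subordination applies — A was senior to E — so A and E swap.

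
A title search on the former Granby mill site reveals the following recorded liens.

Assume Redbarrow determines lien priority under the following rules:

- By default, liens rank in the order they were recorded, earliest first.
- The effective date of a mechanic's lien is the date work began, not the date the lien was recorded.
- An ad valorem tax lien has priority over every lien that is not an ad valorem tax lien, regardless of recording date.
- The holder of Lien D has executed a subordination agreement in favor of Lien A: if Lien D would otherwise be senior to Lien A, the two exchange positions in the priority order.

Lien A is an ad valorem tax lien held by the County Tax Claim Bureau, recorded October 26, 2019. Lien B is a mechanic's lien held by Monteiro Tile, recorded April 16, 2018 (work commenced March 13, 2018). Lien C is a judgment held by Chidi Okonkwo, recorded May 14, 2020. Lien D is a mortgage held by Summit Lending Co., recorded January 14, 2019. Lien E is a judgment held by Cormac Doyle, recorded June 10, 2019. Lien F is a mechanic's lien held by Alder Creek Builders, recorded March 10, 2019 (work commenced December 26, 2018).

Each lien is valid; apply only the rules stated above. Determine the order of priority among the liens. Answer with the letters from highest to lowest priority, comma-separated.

A, B, F, D, E, C

Adjusting effective dates: B's effective date is March 13, 2018, when work began; F relates back to December 26, 2018 (work commenced).
As an ad valorem tax lien, A is senior to every other lien.
Among the remaining liens, by effective date: B (March 13, 2018), F (December 26, 2018), D (January 14, 2019), E (June 10, 2019), C (May 14, 2020).
D already ranks below A; the subordination has no effect.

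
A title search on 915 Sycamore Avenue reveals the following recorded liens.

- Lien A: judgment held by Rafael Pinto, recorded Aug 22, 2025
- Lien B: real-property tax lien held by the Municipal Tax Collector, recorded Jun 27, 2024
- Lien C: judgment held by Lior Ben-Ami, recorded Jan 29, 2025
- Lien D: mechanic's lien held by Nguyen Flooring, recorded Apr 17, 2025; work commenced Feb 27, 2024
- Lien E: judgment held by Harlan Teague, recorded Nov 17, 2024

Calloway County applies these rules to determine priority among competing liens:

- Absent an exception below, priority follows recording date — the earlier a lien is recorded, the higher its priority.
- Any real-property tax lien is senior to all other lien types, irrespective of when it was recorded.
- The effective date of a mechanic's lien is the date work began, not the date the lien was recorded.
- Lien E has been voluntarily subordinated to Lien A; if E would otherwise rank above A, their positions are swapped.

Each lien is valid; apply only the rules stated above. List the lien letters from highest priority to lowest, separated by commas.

Adjusting effective dates: D's effective date is Feb 27, 2024, when work began.
As a real-property tax lien, B is senior to every other lien.
Remaining liens by effective date: D (Feb 27, 2024), E (Nov 17, 2024), C (Jan 29, 2025), A (Aug 22, 2025).
Because E would otherwise rank above A, the subordination swaps them.

B, D, A, C, E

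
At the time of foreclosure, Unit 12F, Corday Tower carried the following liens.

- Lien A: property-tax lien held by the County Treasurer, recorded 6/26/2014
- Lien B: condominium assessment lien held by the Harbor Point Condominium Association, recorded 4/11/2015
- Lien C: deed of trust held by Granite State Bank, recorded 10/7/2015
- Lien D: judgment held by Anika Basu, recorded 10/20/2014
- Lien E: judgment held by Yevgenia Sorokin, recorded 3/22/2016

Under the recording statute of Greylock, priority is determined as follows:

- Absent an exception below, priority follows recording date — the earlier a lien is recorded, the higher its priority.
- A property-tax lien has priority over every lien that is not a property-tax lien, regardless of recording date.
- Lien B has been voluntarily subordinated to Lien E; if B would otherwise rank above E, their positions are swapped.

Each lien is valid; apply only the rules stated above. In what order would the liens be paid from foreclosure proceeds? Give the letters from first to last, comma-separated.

A, D, E, C, B

A is a property-tax lien, so it outranks all other liens regardless of date.
Remaining liens by effective date: D (10/20/2014), B (4/11/2015), C (10/7/2015), E (3/22/2016).
B would otherwise be senior to E, so under the subordination agreement B and E exchange positions.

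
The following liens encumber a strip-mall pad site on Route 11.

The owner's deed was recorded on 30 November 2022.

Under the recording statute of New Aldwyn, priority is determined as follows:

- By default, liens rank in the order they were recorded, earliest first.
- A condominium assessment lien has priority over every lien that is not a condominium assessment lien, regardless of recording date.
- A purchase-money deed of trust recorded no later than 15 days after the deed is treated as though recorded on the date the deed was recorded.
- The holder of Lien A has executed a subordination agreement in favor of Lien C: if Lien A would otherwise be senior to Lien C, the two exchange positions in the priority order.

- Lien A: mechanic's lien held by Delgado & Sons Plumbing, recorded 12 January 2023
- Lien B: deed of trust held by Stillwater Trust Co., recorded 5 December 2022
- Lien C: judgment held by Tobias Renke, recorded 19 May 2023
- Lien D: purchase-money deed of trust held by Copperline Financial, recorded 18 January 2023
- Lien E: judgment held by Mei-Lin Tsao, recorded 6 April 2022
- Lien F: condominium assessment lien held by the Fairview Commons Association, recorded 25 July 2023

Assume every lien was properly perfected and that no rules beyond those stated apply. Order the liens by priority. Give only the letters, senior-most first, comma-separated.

Effective dates after the stated exceptions: D missed the 15-day window (49 days after the deed), so its recording date stands.
F is a condominium assessment lien, so it outranks all other liens regardless of date.
The other liens, earliest effective date first: E (6 April 2022), B (5 December 2022), A (12 January 2023), D (18 January 2023), C (19 May 2023).
Because A would otherwise rank above C, the subordination swaps them.

F, E, B, C, D, A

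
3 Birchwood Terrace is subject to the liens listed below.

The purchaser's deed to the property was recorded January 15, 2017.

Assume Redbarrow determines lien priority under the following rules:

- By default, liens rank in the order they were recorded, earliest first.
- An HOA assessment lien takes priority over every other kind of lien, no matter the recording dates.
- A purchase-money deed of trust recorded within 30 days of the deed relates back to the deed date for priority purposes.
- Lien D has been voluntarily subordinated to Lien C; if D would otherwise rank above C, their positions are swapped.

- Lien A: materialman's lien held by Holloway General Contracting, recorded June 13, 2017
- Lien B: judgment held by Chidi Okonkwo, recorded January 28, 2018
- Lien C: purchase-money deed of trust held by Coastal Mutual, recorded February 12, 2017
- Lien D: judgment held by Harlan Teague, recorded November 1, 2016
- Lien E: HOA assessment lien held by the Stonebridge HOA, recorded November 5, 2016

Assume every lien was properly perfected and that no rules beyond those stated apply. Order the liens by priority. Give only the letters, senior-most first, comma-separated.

E, C, D, A, B

Effective dates: C was recorded within the 30-day window, so its effective date is the deed date January 15, 2017.
E is an HOA assessment lien, so it outranks all other liens regardless of date.
The other liens, earliest effective date first: D (November 1, 2016), C (January 15, 2017), A (June 13, 2017), B (January 28, 2018).
D is senior to C before the subordination, so the two trade places.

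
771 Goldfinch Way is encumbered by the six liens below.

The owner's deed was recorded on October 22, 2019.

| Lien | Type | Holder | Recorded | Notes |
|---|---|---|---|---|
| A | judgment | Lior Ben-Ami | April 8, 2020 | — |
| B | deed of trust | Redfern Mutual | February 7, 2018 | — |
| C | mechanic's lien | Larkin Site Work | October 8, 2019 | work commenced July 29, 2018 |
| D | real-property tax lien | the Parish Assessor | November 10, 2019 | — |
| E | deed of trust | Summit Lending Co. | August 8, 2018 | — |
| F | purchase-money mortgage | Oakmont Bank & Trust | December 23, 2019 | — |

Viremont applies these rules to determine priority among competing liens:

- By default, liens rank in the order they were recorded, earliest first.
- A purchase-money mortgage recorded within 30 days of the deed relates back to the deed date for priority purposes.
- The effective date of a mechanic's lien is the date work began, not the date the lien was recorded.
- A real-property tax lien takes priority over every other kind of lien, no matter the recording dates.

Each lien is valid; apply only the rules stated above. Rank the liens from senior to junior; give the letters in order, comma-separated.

D, B, C, E, F, A

First, effective dates: C's effective date is July 29, 2018, when work began; F missed the 30-day window (62 days after the deed), so its recording date stands.
D is a real-property tax lien and takes priority over every other lien.
Remaining liens by effective date: B (February 7, 2018), C (July 29, 2018), E (August 8, 2018), F (December 23, 2019), A (April 8, 2020).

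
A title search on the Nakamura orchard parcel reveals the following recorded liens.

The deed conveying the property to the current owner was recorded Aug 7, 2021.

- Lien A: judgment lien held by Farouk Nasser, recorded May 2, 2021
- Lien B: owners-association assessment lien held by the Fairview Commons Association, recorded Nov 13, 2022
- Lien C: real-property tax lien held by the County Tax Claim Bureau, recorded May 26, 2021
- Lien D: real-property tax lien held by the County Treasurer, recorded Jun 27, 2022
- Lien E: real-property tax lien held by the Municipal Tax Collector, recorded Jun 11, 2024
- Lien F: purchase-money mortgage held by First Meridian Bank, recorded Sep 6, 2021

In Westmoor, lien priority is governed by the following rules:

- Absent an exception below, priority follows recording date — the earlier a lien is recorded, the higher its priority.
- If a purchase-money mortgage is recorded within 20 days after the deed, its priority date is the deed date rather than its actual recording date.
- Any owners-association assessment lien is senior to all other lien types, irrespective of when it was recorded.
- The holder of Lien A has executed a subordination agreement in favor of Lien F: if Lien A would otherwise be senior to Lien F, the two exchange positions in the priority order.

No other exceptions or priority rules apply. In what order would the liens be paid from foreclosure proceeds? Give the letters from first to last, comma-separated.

First, effective dates: F was recorded 30 days after the deed, outside the 20-day window, so it keeps its recording date.
B is an owners-association assessment lien and takes priority over every other lien.
Ordering the rest by effective date: A (May 2, 2021), C (May 26, 2021), F (Sep 6, 2021), D (Jun 27, 2022), E (Jun 11, 2024).
A would otherwise be senior to F, so under the subordination agreement A and F exchange positions.

B, F, C, A, D, E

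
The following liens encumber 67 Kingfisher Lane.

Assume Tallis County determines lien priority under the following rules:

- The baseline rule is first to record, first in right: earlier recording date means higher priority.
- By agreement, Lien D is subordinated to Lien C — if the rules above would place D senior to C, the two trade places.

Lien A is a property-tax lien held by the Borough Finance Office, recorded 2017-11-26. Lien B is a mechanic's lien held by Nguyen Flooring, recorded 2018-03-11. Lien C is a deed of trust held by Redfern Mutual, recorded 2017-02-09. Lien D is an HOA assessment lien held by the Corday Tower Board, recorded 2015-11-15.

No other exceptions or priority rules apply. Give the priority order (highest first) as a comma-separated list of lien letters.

By effective date, earliest first: D (2015-11-15), C (2017-02-09), A (2017-11-26), B (2018-03-11).
The subordination applies — D was senior to C — so D and C swap.

C, D, A, B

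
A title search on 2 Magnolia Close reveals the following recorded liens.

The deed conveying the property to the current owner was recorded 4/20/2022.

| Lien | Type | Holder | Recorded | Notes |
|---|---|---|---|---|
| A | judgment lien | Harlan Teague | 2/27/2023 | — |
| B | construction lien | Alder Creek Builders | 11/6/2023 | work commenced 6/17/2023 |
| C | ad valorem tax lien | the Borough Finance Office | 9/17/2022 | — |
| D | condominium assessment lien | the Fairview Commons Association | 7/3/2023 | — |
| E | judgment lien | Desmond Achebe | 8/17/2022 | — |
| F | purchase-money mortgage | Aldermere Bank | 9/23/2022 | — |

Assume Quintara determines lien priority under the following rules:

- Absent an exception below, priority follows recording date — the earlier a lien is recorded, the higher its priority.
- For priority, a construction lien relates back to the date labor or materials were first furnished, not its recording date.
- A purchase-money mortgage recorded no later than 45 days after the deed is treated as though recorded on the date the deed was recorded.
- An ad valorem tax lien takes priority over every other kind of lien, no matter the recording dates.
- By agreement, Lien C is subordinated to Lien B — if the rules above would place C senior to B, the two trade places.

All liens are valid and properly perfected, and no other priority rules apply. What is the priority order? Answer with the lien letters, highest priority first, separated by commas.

B, E, F, A, C, D

Effective dates: B is treated as recorded 6/17/2023, the work-commencement date; F was recorded 156 days after the deed — beyond 45 days — so no relation-back applies.
C, as an ad valorem tax lien, has superpriority and ranks first.
The other liens, earliest effective date first: E (8/17/2022), F (9/23/2022), A (2/27/2023), B (6/17/2023), D (7/3/2023).
C would otherwise be senior to B, so under the subordination agreement C and B exchange positions.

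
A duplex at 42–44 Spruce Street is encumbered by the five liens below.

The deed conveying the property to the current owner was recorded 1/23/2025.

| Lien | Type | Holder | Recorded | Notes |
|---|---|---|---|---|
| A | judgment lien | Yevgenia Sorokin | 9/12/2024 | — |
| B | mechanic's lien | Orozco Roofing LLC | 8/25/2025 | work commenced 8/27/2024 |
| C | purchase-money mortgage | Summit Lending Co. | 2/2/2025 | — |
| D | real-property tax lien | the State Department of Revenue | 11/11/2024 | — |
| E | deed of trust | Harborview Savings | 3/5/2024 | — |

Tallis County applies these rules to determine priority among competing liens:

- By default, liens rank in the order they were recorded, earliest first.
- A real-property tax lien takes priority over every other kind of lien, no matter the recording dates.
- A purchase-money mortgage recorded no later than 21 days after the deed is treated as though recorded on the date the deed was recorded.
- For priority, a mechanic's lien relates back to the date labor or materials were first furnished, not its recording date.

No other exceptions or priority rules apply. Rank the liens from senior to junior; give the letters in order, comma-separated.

Effective dates: B is treated as recorded 8/27/2024, the work-commencement date; C relates back to the deed date 1/23/2025.
D, as a real-property tax lien, has superpriority and ranks first.
Among the remaining liens, by effective date: E (3/5/2024), B (8/27/2024), A (9/12/2024), C (1/23/2025).

D, E, B, A, C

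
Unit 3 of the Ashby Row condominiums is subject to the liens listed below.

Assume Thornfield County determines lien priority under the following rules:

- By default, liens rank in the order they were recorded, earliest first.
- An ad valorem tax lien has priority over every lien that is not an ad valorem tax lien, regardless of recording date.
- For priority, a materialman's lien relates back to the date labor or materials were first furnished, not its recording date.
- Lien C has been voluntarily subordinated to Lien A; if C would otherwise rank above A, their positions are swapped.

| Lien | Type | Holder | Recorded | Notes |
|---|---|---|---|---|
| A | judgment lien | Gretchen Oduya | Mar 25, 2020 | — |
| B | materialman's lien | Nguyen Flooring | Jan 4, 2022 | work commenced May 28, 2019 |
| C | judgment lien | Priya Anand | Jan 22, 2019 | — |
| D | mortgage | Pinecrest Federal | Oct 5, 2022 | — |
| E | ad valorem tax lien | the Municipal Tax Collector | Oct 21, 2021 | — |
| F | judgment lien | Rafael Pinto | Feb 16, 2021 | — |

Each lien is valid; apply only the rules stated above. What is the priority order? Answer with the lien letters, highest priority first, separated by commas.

E, A, B, C, F, D

Effective dates after the stated exceptions: B relates back to May 28, 2019 (work commenced).
E is an ad valorem tax lien, so it outranks all other liens regardless of date.
The other liens, earliest effective date first: C (Jan 22, 2019), B (May 28, 2019), A (Mar 25, 2020), F (Feb 16, 2021), D (Oct 5, 2022).
C would otherwise be senior to A, so under the subordination agreement C and A exchange positions.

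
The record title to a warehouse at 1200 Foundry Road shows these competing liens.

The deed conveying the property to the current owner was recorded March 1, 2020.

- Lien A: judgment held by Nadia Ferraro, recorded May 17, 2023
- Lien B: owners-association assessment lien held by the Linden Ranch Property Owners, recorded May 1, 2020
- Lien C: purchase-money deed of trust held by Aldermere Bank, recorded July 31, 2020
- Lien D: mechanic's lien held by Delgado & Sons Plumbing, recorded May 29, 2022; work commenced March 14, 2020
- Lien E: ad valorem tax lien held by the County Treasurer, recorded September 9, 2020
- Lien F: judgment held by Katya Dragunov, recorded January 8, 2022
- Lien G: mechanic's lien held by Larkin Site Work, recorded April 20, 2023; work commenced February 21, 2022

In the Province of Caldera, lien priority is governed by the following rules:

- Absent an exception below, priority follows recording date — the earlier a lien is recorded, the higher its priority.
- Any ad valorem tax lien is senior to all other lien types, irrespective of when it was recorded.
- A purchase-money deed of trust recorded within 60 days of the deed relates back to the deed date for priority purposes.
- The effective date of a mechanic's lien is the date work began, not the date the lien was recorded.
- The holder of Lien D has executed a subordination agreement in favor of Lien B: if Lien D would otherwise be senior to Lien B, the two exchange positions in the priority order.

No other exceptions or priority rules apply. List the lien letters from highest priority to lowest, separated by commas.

E, B, D, C, F, G, A

Effective dates: C was recorded 152 days after the deed — beyond 60 days — so no relation-back applies; D is treated as recorded March 14, 2020, the work-commencement date; G's effective date is February 21, 2022, when work began.
E, as an ad valorem tax lien, has superpriority and ranks first.
Among the remaining liens, by effective date: D (March 14, 2020), B (May 1, 2020), C (July 31, 2020), F (January 8, 2022), G (February 21, 2022), A (May 17, 2023).
D is senior to B before the subordination, so the two trade places.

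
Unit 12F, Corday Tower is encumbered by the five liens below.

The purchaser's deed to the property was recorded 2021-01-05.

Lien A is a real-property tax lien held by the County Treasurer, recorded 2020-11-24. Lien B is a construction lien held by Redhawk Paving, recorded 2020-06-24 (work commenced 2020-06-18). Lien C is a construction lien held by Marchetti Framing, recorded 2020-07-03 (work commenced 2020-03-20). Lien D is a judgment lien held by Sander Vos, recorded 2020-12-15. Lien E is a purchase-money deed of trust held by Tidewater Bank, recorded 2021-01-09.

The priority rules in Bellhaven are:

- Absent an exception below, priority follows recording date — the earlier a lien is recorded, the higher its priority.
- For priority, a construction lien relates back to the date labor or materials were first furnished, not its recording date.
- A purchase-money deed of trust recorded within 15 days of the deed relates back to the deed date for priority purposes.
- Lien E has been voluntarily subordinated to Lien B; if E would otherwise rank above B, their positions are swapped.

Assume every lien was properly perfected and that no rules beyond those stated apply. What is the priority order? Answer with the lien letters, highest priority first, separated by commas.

Effective dates: B is treated as recorded 2020-06-18, the work-commencement date; C relates back to 2020-03-20 (work commenced); E was recorded within the 15-day window, so its effective date is the deed date 2021-01-05.
Ordering by effective date: C (2020-03-20), B (2020-06-18), A (2020-11-24), D (2020-12-15), E (2021-01-05).
E already ranks below B; the subordination has no effect.

C, B, A, D, E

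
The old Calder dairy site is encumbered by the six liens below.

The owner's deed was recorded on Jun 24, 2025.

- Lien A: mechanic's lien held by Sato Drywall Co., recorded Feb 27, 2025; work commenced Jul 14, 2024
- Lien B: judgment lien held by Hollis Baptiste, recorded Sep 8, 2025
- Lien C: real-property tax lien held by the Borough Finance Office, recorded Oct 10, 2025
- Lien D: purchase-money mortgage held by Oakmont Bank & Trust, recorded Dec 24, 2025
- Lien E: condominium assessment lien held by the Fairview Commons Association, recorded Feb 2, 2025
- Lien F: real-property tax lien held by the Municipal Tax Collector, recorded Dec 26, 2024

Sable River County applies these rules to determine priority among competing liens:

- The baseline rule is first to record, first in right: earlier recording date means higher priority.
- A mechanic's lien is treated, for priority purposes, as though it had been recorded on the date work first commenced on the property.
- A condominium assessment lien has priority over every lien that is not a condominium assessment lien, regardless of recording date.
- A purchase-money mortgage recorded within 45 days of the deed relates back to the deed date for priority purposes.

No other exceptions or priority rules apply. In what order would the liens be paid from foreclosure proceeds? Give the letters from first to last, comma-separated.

First, effective dates: A is treated as recorded Jul 14, 2024, the work-commencement date; D missed the 45-day window (183 days after the deed), so its recording date stands.
E is a condominium assessment lien, so it outranks all other liens regardless of date.
Remaining liens by effective date: A (Jul 14, 2024), F (Dec 26, 2024), B (Sep 8, 2025), C (Oct 10, 2025), D (Dec 24, 2025).

E, A, F, B, C, D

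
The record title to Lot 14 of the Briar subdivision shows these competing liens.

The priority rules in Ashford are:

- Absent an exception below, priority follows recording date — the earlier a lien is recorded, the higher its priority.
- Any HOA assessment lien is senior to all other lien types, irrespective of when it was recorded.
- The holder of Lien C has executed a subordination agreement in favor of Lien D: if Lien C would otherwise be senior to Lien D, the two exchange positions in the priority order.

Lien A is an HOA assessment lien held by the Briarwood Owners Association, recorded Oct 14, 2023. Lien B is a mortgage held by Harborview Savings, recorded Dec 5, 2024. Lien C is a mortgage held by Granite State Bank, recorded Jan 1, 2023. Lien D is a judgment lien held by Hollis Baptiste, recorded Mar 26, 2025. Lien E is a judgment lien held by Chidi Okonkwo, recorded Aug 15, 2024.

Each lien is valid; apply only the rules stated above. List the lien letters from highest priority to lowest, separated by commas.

A, D, E, B, C

A is an HOA assessment lien and takes priority over every other lien.
Ordering the rest by effective date: C (Jan 1, 2023), E (Aug 15, 2024), B (Dec 5, 2024), D (Mar 26, 2025).
C is senior to D before the subordination, so the two trade places.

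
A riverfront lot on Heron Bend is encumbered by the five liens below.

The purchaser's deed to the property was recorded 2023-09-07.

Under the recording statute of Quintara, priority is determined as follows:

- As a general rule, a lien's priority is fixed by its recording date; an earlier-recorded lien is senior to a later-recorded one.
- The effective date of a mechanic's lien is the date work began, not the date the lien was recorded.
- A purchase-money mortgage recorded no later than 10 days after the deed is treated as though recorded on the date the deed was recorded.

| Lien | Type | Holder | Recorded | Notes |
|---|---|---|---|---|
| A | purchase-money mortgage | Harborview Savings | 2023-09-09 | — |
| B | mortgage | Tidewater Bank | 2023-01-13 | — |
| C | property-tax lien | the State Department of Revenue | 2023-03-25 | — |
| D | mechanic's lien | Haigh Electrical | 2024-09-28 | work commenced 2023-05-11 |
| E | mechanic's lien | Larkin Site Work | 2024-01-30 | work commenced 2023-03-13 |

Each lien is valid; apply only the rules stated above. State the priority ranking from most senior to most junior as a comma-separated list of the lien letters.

B, E, C, D, A

First, effective dates: A relates back to the deed date 2023-09-07; D is treated as recorded 2023-05-11, the work-commencement date; E's effective date is 2023-03-13, when work began.
By effective date: B (2023-01-13), E (2023-03-13), C (2023-03-25), D (2023-05-11), A (2023-09-07).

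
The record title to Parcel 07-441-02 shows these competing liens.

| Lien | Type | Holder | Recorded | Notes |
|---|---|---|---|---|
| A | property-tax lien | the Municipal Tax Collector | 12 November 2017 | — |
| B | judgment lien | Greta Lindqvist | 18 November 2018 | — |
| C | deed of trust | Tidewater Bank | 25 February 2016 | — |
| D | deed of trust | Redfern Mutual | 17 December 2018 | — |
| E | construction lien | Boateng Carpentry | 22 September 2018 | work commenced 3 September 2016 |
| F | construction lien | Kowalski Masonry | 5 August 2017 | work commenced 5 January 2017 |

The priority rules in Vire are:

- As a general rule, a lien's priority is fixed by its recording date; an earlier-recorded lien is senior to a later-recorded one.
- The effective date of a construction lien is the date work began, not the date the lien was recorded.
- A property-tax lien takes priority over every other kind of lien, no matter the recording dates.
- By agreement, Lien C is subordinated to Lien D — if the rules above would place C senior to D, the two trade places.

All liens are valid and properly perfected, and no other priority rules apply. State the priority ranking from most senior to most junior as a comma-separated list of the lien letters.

A, D, E, F, B, C

First, effective dates: E is treated as recorded 3 September 2016, the work-commencement date; F relates back to 5 January 2017 (work commenced).
A is a property-tax lien, so it outranks all other liens regardless of date.
Remaining liens by effective date: C (25 February 2016), E (3 September 2016), F (5 January 2017), B (18 November 2018), D (17 December 2018).
Because C would otherwise rank above D, the subordination swaps them.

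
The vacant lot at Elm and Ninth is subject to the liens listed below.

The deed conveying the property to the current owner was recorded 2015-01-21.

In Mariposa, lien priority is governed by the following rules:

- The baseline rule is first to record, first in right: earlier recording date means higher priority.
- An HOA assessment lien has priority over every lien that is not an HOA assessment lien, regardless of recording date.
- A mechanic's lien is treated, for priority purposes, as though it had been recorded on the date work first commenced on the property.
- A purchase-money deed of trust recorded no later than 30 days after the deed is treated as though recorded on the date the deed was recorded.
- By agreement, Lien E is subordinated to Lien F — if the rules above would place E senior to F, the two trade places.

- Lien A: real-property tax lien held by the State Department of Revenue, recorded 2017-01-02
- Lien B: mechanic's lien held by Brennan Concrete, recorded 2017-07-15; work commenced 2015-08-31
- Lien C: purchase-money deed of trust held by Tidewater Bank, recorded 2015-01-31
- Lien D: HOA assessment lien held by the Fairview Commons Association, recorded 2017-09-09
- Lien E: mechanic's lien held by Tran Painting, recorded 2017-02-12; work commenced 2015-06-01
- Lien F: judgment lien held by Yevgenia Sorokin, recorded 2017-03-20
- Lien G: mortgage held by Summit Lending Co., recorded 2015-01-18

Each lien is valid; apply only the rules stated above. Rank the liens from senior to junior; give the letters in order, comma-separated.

First, effective dates: B's effective date is 2015-08-31, when work began; C relates back to the deed date 2015-01-21; E relates back to 2015-06-01 (work commenced).
D is an HOA assessment lien, so it outranks all other liens regardless of date.
Ordering the rest by effective date: G (2015-01-18), C (2015-01-21), E (2015-06-01), B (2015-08-31), A (2017-01-02), F (2017-03-20).
Because E would otherwise rank above F, the subordination swaps them.

D, G, C, F, B, A, E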